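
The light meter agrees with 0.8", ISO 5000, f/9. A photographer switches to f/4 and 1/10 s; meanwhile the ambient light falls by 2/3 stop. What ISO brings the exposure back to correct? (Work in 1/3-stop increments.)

Scene light: 2/3 stop darker.
Aperture: f/9 → f/8 → f/7.1 → f/6.3 → f/5.6 → f/5 → f/4.5 → f/4 — 2 1/3 stops wider (brighter).
Shutter speed: 0.8 → 0.6 → 0.5 → 0.4 → 0.3 → 1/4 → 1/5 → 1/6 → 1/8 → 1/10 — 3 stops faster (darker).
Net so far: 1 1/3 stops darker. ISO: 5000 → 6400 → 8000 → 10000 → 12800.

ISO 12800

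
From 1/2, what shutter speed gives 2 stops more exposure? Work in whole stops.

Shutter speed: 1/2 → 1 → 2 — 2 stops slower (brighter).

2 s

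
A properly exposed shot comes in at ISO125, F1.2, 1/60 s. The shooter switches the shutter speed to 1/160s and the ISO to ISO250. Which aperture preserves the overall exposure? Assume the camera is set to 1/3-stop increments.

f/1.1

Shutter speed: 1/60 → 1/80 → 1/100 → 1/125 → 1/160 — 1 1/3 stops shorter (darker).
ISO: 125 → 160 → 200 → 250 — 1 stop raised (brighter).
Net change so far: 1/3 stop darker. Offset with the aperture: f/1.2 → f/1.1.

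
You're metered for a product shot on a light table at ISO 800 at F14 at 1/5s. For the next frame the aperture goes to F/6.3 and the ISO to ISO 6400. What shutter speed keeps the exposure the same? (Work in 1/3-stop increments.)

1/200s

Aperture: f/14 → f/13 → f/11 → f/10 → f/9 → f/8 → f/7.1 → f/6.3 — 2 1/3 stops larger aperture (brighter).
ISO: 800 → 1000 → 1250 → 1600 → 2000 → 2500 → 3200 → 4000 → 5000 → 6400 — 3 stops higher (brighter).
Net change so far: 5 1/3 stops brighter. Offset with the shutter speed: 1/5 → 1/6 → 1/8 → 1/10 → 1/13 → 1/15 → 1/20 → 1/25 → 1/30 → 1/40 → 1/50 → 1/60 → 1/80 → 1/100 → 1/125 → 1/160 → 1/200.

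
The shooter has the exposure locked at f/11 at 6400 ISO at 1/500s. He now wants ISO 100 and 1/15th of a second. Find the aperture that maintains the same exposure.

ISO: 6400 → 3200 → 1600 → 800 → 400 → 200 → 100 — 6 stops dropped (darker).
Shutter speed: 1/500 → 1/250 → 1/125 → 1/60 → 1/30 → 1/15 — 5 stops longer (brighter).
Net change so far: 1 stop darker. Offset with the aperture: f/11 → f/8.

f/8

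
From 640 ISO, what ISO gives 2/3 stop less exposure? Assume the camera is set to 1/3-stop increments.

ISO: 640 → 500 → 400 — 2/3 stop lower (darker).

ISO 400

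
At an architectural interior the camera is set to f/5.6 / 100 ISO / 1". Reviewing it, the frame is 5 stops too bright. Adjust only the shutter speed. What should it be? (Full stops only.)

1/30s

Overexposed by 5 stops → need 5 stops darker.
Shutter speed: 1 → 1/2 → 1/4 → 1/8 → 1/15 → 1/30.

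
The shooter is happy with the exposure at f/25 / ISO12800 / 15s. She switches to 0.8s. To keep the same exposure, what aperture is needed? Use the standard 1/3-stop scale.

f/5.6

Shutter speed: 15 → 13 → 10 → 8 → 6 → 5 → 4 → 3.2 → 2.5 → 2 → 1.6 → 1.3 → 1 → 0.8 — 4 1/3 stops faster (darker).
Need 4 1/3 stops brighter from the aperture: f/25 → f/22 → f/20 → f/18 → f/16 → f/14 → f/13 → f/11 → f/10 → f/9 → f/8 → f/7.1 → f/6.3 → f/5.6.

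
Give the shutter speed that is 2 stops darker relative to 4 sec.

1 s

Shutter speed: 4 → 2 → 1 — 2 stops faster (darker).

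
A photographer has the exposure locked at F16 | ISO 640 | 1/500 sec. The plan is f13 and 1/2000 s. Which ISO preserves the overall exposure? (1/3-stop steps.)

Aperture: f/16 → f/14 → f/13 — 2/3 stop opened up (brighter).
Shutter speed: 1/500 → 1/640 → 1/800 → 1/1000 → 1/1250 → 1/1600 → 1/2000 — 2 stops shorter (darker).
Net change so far: 1 1/3 stops darker. Offset with the ISO: 640 → 800 → 1000 → 1250 → 1600.

ISO 1600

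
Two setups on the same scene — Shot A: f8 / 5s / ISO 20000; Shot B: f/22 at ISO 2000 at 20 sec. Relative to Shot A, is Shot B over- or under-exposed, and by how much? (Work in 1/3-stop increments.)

4 1/3 stops darker

Aperture: f/8 → f/9 → f/10 → f/11 → f/13 → f/14 → f/16 → f/18 → f/20 → f/22 — 3 stops narrower (darker).
Shutter speed: 5 → 6 → 8 → 10 → 13 → 15 → 20 — 2 stops slower (brighter).
ISO: 20000 → 16000 → 12800 → 10000 → 8000 → 6400 → 5000 → 4000 → 3200 → 2500 → 2000 — 3 1/3 stops lower (darker).
Net: −3 +2 −3 1/3 = −4 1/3 stops.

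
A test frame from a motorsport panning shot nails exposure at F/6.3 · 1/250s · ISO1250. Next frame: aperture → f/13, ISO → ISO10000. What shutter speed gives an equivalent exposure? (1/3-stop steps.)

1/500s

Aperture: f/6.3 → f/7.1 → f/8 → f/9 → f/10 → f/11 → f/13 — 2 stops narrower (darker).
ISO: 1250 → 1600 → 2000 → 2500 → 3200 → 4000 → 5000 → 6400 → 8000 → 10000 — 3 stops higher (brighter).
Net change so far: 1 stop brighter. Offset with the shutter speed: 1/250 → 1/320 → 1/400 → 1/500.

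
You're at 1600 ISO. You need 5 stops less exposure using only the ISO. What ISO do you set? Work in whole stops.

ISO 50

ISO: 1600 → 800 → 400 → 200 → 100 → 50 — 5 stops lower (darker).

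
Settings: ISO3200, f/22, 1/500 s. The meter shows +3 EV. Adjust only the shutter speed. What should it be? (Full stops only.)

Overexposed by 3 stops → need 3 stops darker.
Shutter speed: 1/500 → 1/1000 → 1/2000 → 1/4000.

1/4000s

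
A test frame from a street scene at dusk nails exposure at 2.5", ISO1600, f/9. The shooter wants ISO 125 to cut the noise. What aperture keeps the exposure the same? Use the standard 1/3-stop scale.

f/2.5

ISO: 1600 → 1250 → 1000 → 800 → 640 → 500 → 400 → 320 → 250 → 200 → 160 → 125 — 3 2/3 stops dropped (darker).
Need 3 2/3 stops brighter from the aperture: f/9 → f/8 → f/7.1 → f/6.3 → f/5.6 → f/5 → f/4.5 → f/4 → f/3.5 → f/3.2 → f/2.8 → f/2.5.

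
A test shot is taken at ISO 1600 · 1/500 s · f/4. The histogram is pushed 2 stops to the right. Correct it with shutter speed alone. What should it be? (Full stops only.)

1/2000s

Overexposed by 2 stops → need 2 stops darker.
Shutter speed: 1/500 → 1/1000 → 1/2000.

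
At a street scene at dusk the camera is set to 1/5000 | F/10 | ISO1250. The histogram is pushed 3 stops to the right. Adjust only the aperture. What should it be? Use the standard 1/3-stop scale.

f/29

Overexposed by 3 stops → need 3 stops darker.
Aperture: f/10 → f/11 → f/13 → f/14 → f/16 → f/18 → f/20 → f/22 → f/25 → f/29.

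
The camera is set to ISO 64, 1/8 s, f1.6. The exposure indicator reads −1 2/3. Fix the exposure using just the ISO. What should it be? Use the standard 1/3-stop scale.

ISO 200

Underexposed by 1 2/3 stops → need 1 2/3 stops brighter.
ISO: 64 → 80 → 100 → 125 → 160 → 200.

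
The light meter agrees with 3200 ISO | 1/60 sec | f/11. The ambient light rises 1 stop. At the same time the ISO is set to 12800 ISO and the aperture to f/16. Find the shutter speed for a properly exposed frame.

Scene light: 1 stop brighter.
ISO: 3200 → 6400 → 12800 — 2 stops higher (brighter).
Aperture: f/11 → f/16 — 1 stop stopped down (darker).
Net so far: 2 stops brighter. Shutter speed: 1/60 → 1/125 → 1/250.

1/250s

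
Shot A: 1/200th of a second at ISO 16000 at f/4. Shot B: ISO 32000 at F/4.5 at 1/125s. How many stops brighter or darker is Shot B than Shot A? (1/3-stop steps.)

Aperture: f/4 → f/4.5 — 1/3 stop narrower (darker).
Shutter speed: 1/200 → 1/160 → 1/125 — 2/3 stop slower (brighter).
ISO: 16000 → 20000 → 25600 → 32000 — 1 stop raised (brighter).
Net: −1/3 +2/3 +1 = +1 1/3 stops.

1 1/3 stops brighter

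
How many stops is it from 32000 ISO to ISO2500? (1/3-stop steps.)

32000 → 25600 → 20000 → 16000 → 12800 → 10000 → 8000 → 6400 → 5000 → 4000 → 3200 → 2500 — count the steps: 11 third-stops = 3 2/3 stops.

3 2/3 stops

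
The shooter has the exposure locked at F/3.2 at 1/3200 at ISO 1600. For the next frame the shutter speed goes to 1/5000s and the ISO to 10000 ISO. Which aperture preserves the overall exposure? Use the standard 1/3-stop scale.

f/6.3

Shutter speed: 1/3200 → 1/4000 → 1/5000 — 2/3 stop shorter (darker).
ISO: 1600 → 2000 → 2500 → 3200 → 4000 → 5000 → 6400 → 8000 → 10000 — 2 2/3 stops higher (brighter).
Net change so far: 2 stops brighter. Offset with the aperture: f/3.2 → f/3.5 → f/4 → f/4.5 → f/5 → f/5.6 → f/6.3.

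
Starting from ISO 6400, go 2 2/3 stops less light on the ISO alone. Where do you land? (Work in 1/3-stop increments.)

ISO 1000

ISO: 6400 → 5000 → 4000 → 3200 → 2500 → 2000 → 1600 → 1250 → 1000 — 2 2/3 stops lower (darker).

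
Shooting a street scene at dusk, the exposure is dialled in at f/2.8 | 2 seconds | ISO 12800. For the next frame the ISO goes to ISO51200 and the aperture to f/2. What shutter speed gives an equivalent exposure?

1/4s

ISO: 12800 → 25600 → 51200 — 2 stops higher (brighter).
Aperture: f/2.8 → f/2 — 1 stop larger aperture (brighter).
Net change so far: 3 stops brighter. Offset with the shutter speed: 2 → 1 → 1/2 → 1/4.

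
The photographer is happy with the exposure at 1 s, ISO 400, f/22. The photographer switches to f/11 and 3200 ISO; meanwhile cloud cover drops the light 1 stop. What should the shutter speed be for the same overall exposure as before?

1/15s

Scene light: 1 stop darker.
Aperture: f/22 → f/16 → f/11 — 2 stops larger aperture (brighter).
ISO: 400 → 800 → 1600 → 3200 — 3 stops raised (brighter).
Net so far: 4 stops brighter. Shutter speed: 1 → 1/2 → 1/4 → 1/8 → 1/15.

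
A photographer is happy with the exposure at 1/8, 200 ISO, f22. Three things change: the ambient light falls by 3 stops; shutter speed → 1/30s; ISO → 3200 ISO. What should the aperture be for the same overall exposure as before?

Scene light: 3 stops darker.
Shutter speed: 1/8 → 1/15 → 1/30 — 2 stops shorter (darker).
ISO: 200 → 400 → 800 → 1600 → 3200 — 4 stops raised (brighter).
Net so far: 1 stop darker. Aperture: f/22 → f/16.

f/16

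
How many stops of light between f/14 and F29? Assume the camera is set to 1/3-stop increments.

2 stops

f/14 → f/16 → f/18 → f/20 → f/22 → f/25 → f/29 — count the steps: 6 third-stops = 2 stops.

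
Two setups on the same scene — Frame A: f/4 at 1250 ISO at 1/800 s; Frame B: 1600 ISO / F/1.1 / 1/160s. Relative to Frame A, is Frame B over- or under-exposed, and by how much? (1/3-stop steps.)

6 1/3 stops brighter

Aperture: f/4 → f/3.5 → f/3.2 → f/2.8 → f/2.5 → f/2.2 → f/2 → f/1.8 → f/1.6 → f/1.4 → f/1.2 → f/1.1 — 3 2/3 stops larger aperture (brighter).
Shutter speed: 1/800 → 1/640 → 1/500 → 1/400 → 1/320 → 1/250 → 1/200 → 1/160 — 2 1/3 stops slower (brighter).
ISO: 1250 → 1600 — 1/3 stop raised (brighter).
Net: +3 2/3 +2 1/3 +1/3 = +6 1/3 stops.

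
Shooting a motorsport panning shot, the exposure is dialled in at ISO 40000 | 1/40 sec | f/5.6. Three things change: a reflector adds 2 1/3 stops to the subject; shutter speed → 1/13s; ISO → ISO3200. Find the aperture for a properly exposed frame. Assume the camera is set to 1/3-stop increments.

f/6.3

Scene light: 2 1/3 stops brighter.
Shutter speed: 1/40 → 1/30 → 1/25 → 1/20 → 1/15 → 1/13 — 1 2/3 stops slower (brighter).
ISO: 40000 → 32000 → 25600 → 20000 → 16000 → 12800 → 10000 → 8000 → 6400 → 5000 → 4000 → 3200 — 3 2/3 stops dropped (darker).
Net so far: 1/3 stop brighter. Aperture: f/5.6 → f/6.3.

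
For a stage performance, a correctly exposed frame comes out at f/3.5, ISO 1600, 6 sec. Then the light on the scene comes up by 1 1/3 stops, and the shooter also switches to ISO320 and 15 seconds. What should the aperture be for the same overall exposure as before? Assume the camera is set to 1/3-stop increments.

f/4

Scene light: 1 1/3 stops brighter.
ISO: 1600 → 1250 → 1000 → 800 → 640 → 500 → 400 → 320 — 2 1/3 stops lower (darker).
Shutter speed: 6 → 8 → 10 → 13 → 15 — 1 1/3 stops slower (brighter).
Net so far: 1/3 stop brighter. Aperture: f/3.5 → f/4.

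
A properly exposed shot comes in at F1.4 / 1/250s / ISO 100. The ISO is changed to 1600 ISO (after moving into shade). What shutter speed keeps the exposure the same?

ISO: 100 → 200 → 400 → 800 → 1600 — 4 stops higher (brighter).
Need 4 stops darker from the shutter speed: 1/250 → 1/500 → 1/1000 → 1/2000 → 1/4000.

1/4000s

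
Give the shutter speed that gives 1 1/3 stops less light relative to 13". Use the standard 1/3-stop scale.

Shutter speed: 13 → 10 → 8 → 6 → 5 — 1 1/3 stops faster (darker).

5 s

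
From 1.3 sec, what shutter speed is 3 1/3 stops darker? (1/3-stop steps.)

Shutter speed: 1.3 → 1 → 0.8 → 0.6 → 0.5 → 0.4 → 0.3 → 1/4 → 1/5 → 1/6 → 1/8 — 3 1/3 stops shorter (darker).

1/8s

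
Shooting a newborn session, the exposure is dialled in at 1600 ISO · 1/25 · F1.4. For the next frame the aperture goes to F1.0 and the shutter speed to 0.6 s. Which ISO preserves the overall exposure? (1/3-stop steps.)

ISO 50

Aperture: f/1.4 → f/1.2 → f/1.1 → f/1.0 — 1 stop wider (brighter).
Shutter speed: 1/25 → 1/20 → 1/15 → 1/13 → 1/10 → 1/8 → 1/6 → 1/5 → 1/4 → 0.3 → 0.4 → 0.5 → 0.6 — 4 stops longer (brighter).
Net change so far: 5 stops brighter. Offset with the ISO: 1600 → 1250 → 1000 → 800 → 640 → 500 → 400 → 320 → 250 → 200 → 160 → 125 → 100 → 80 → 64 → 50.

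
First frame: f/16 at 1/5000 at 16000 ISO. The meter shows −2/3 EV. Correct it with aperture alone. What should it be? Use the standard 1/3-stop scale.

Underexposed by 2/3 stop → need 2/3 stop brighter.
Aperture: f/16 → f/14 → f/13.

f/13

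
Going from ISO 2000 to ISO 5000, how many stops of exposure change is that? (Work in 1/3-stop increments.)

1 1/3 stops

2000 → 2500 → 3200 → 4000 → 5000 — count the steps: 4 third-stops = 1 1/3 stops.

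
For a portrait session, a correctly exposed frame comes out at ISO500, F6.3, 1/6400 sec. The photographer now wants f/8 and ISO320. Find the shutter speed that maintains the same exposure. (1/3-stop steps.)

Aperture: f/6.3 → f/7.1 → f/8 — 2/3 stop smaller aperture (darker).
ISO: 500 → 400 → 320 — 2/3 stop lower (darker).
Net change so far: 1 1/3 stops darker. Offset with the shutter speed: 1/6400 → 1/5000 → 1/4000 → 1/3200 → 1/2500.

1/2500s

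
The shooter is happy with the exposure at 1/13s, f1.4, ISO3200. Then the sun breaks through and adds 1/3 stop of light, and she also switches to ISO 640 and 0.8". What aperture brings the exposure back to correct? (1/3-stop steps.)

f/2.2

Scene light: 1/3 stop brighter.
ISO: 3200 → 2500 → 2000 → 1600 → 1250 → 1000 → 800 → 640 — 2 1/3 stops lower (darker).
Shutter speed: 1/13 → 1/10 → 1/8 → 1/6 → 1/5 → 1/4 → 0.3 → 0.4 → 0.5 → 0.6 → 0.8 — 3 1/3 stops longer (brighter).
Net so far: 1 1/3 stops brighter. Aperture: f/1.4 → f/1.6 → f/1.8 → f/2 → f/2.2.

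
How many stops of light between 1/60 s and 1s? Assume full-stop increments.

6 stops

1/60 → 1/30 → 1/15 → 1/8 → 1/4 → 1/2 → 1 — count the steps: 6 stops.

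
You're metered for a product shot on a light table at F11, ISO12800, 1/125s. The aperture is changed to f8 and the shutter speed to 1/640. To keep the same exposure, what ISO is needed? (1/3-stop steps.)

ISO 32000

Aperture: f/11 → f/10 → f/9 → f/8 — 1 stop larger aperture (brighter).
Shutter speed: 1/125 → 1/160 → 1/200 → 1/250 → 1/320 → 1/400 → 1/500 → 1/640 — 2 1/3 stops faster (darker).
Net change so far: 1 1/3 stops darker. Offset with the ISO: 12800 → 16000 → 20000 → 25600 → 32000.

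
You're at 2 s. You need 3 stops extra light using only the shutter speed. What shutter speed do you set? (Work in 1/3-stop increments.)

15 s

Shutter speed: 2 → 2.5 → 3.2 → 4 → 5 → 6 → 8 → 10 → 13 → 15 — 3 stops slower (brighter).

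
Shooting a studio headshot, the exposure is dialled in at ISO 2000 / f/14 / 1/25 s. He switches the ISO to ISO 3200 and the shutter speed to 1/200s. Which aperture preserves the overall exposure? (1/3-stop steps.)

f/6.3

ISO: 2000 → 2500 → 3200 — 2/3 stop raised (brighter).
Shutter speed: 1/25 → 1/30 → 1/40 → 1/50 → 1/60 → 1/80 → 1/100 → 1/125 → 1/160 → 1/200 — 3 stops shorter (darker).
Net change so far: 2 1/3 stops darker. Offset with the aperture: f/14 → f/13 → f/11 → f/10 → f/9 → f/8 → f/7.1 → f/6.3.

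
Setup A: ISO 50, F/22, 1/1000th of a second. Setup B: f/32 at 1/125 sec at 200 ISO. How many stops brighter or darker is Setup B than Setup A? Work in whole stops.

Aperture: f/22 → f/32 — 1 stop smaller aperture (darker).
Shutter speed: 1/1000 → 1/500 → 1/250 → 1/125 — 3 stops longer (brighter).
ISO: 50 → 100 → 200 — 2 stops higher (brighter).
Net: −1 +3 +2 = +4 stops.

4 stops brighter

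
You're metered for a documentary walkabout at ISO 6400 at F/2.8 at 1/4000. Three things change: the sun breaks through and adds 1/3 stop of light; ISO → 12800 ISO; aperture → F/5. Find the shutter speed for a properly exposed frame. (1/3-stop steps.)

Scene light: 1/3 stop brighter.
ISO: 6400 → 8000 → 10000 → 12800 — 1 stop higher (brighter).
Aperture: f/2.8 → f/3.2 → f/3.5 → f/4 → f/4.5 → f/5 — 1 2/3 stops narrower (darker).
Net so far: 1/3 stop darker. Shutter speed: 1/4000 → 1/3200.

1/3200s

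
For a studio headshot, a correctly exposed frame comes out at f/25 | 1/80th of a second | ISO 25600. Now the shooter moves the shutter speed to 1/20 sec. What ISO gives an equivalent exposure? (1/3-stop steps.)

Shutter speed: 1/80 → 1/60 → 1/50 → 1/40 → 1/30 → 1/25 → 1/20 — 2 stops longer (brighter).
Need 2 stops darker from the ISO: 25600 → 20000 → 16000 → 12800 → 10000 → 8000 → 6400.

ISO 6400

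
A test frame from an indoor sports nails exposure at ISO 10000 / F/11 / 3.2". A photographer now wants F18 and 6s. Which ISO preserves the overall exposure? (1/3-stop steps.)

Aperture: f/11 → f/13 → f/14 → f/16 → f/18 — 1 1/3 stops smaller aperture (darker).
Shutter speed: 3.2 → 4 → 5 → 6 — 1 stop slower (brighter).
Net change so far: 1/3 stop darker. Offset with the ISO: 10000 → 12800.

ISO 12800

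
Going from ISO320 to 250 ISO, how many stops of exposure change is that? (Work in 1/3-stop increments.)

320 → 250 — count the steps: 1 third-stops = 1/3 stop.

1/3 stop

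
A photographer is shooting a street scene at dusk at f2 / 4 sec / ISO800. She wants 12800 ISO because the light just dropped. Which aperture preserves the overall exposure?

f/8

ISO: 800 → 1600 → 3200 → 6400 → 12800 — 4 stops higher (brighter).
Need 4 stops darker from the aperture: f/2 → f/2.8 → f/4 → f/5.6 → f/8.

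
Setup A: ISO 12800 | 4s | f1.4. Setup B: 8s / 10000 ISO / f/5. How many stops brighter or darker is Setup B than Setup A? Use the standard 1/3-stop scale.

3 stops darker

Aperture: f/1.4 → f/1.6 → f/1.8 → f/2 → f/2.2 → f/2.5 → f/2.8 → f/3.2 → f/3.5 → f/4 → f/4.5 → f/5 — 3 2/3 stops stopped down (darker).
Shutter speed: 4 → 5 → 6 → 8 — 1 stop longer (brighter).
ISO: 12800 → 10000 — 1/3 stop lower (darker).
Net: −3 2/3 +1 −1/3 = −3 stops.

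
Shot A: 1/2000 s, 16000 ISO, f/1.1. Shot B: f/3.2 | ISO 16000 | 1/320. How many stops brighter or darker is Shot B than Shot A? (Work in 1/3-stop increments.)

Aperture: f/1.1 → f/1.2 → f/1.4 → f/1.6 → f/1.8 → f/2 → f/2.2 → f/2.5 → f/2.8 → f/3.2 — 3 stops narrower (darker).
Shutter speed: 1/2000 → 1/1600 → 1/1250 → 1/1000 → 1/800 → 1/640 → 1/500 → 1/400 → 1/320 — 2 2/3 stops slower (brighter).
ISO: unchanged.
Net: −3 +2 2/3 = −1/3 stops.

1/3 stop darker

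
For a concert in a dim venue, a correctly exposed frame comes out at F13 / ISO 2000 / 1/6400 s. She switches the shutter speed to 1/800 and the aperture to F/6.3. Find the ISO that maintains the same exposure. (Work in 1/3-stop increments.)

Shutter speed: 1/6400 → 1/5000 → 1/4000 → 1/3200 → 1/2500 → 1/2000 → 1/1600 → 1/1250 → 1/1000 → 1/800 — 3 stops slower (brighter).
Aperture: f/13 → f/11 → f/10 → f/9 → f/8 → f/7.1 → f/6.3 — 2 stops opened up (brighter).
Net change so far: 5 stops brighter. Offset with the ISO: 2000 → 1600 → 1250 → 1000 → 800 → 640 → 500 → 400 → 320 → 250 → 200 → 160 → 125 → 100 → 80 → 64.

ISO 64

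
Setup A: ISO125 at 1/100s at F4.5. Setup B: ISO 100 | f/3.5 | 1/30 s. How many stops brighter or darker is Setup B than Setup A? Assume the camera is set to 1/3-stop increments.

Aperture: f/4.5 → f/4 → f/3.5 — 2/3 stop larger aperture (brighter).
Shutter speed: 1/100 → 1/80 → 1/60 → 1/50 → 1/40 → 1/30 — 1 2/3 stops longer (brighter).
ISO: 125 → 100 — 1/3 stop lower (darker).
Net: +2/3 +1 2/3 −1/3 = +2 stops.

2 stops brighter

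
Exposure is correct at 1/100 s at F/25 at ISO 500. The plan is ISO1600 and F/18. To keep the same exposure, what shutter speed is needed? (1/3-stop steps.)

1/640s

ISO: 500 → 640 → 800 → 1000 → 1250 → 1600 — 1 2/3 stops higher (brighter).
Aperture: f/25 → f/22 → f/20 → f/18 — 1 stop wider (brighter).
Net change so far: 2 2/3 stops brighter. Offset with the shutter speed: 1/100 → 1/125 → 1/160 → 1/200 → 1/250 → 1/320 → 1/400 → 1/500 → 1/640.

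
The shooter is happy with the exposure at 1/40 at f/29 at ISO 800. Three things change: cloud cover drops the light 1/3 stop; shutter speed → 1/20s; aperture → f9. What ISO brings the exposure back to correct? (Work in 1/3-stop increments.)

Scene light: 1/3 stop darker.
Shutter speed: 1/40 → 1/30 → 1/25 → 1/20 — 1 stop longer (brighter).
Aperture: f/29 → f/25 → f/22 → f/20 → f/18 → f/16 → f/14 → f/13 → f/11 → f/10 → f/9 — 3 1/3 stops opened up (brighter).
Net so far: 4 stops brighter. ISO: 800 → 640 → 500 → 400 → 320 → 250 → 200 → 160 → 125 → 100 → 80 → 64 → 50.

ISO 50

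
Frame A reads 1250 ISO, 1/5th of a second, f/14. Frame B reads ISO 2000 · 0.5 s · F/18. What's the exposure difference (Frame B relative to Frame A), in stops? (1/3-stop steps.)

Aperture: f/14 → f/16 → f/18 — 2/3 stop smaller aperture (darker).
Shutter speed: 1/5 → 1/4 → 0.3 → 0.4 → 0.5 — 1 1/3 stops slower (brighter).
ISO: 1250 → 1600 → 2000 — 2/3 stop higher (brighter).
Net: −2/3 +1 1/3 +2/3 = +1 1/3 stops.

1 1/3 stops brighter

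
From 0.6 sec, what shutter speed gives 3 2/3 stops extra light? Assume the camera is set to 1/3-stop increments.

8 s

Shutter speed: 0.6 → 0.8 → 1 → 1.3 → 1.6 → 2 → 2.5 → 3.2 → 4 → 5 → 6 → 8 — 3 2/3 stops slower (brighter).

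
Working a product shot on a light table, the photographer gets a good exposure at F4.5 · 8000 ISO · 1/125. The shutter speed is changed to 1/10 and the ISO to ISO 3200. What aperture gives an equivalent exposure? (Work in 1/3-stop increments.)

Shutter speed: 1/125 → 1/100 → 1/80 → 1/60 → 1/50 → 1/40 → 1/30 → 1/25 → 1/20 → 1/15 → 1/13 → 1/10 — 3 2/3 stops longer (brighter).
ISO: 8000 → 6400 → 5000 → 4000 → 3200 — 1 1/3 stops dropped (darker).
Net change so far: 2 1/3 stops brighter. Offset with the aperture: f/4.5 → f/5 → f/5.6 → f/6.3 → f/7.1 → f/8 → f/9 → f/10.

f/10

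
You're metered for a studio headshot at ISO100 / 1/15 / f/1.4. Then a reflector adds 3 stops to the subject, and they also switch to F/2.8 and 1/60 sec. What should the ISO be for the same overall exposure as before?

Scene light: 3 stops brighter.
Aperture: f/1.4 → f/2 → f/2.8 — 2 stops smaller aperture (darker).
Shutter speed: 1/15 → 1/30 → 1/60 — 2 stops shorter (darker).
Net so far: 1 stop darker. ISO: 100 → 200.

ISO 200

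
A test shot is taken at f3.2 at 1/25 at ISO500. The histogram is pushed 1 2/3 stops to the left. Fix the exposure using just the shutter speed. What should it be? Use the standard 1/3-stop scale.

1/8s

Underexposed by 1 2/3 stops → need 1 2/3 stops brighter.
Shutter speed: 1/25 → 1/20 → 1/15 → 1/13 → 1/10 → 1/8.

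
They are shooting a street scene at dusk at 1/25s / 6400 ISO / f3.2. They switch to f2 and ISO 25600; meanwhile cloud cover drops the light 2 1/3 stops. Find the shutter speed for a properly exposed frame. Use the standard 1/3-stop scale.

1/50s

Scene light: 2 1/3 stops darker.
Aperture: f/3.2 → f/2.8 → f/2.5 → f/2.2 → f/2 — 1 1/3 stops wider (brighter).
ISO: 6400 → 8000 → 10000 → 12800 → 16000 → 20000 → 25600 — 2 stops higher (brighter).
Net so far: 1 stop brighter. Shutter speed: 1/25 → 1/30 → 1/40 → 1/50.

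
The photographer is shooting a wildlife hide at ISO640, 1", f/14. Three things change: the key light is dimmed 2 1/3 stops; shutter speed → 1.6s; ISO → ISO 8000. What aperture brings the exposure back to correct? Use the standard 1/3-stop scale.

Scene light: 2 1/3 stops darker.
Shutter speed: 1 → 1.3 → 1.6 — 2/3 stop longer (brighter).
ISO: 640 → 800 → 1000 → 1250 → 1600 → 2000 → 2500 → 3200 → 4000 → 5000 → 6400 → 8000 — 3 2/3 stops raised (brighter).
Net so far: 2 stops brighter. Aperture: f/14 → f/16 → f/18 → f/20 → f/22 → f/25 → f/29.

f/29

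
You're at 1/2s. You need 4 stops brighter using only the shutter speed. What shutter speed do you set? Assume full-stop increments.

8 s

Shutter speed: 1/2 → 1 → 2 → 4 → 8 — 4 stops slower (brighter).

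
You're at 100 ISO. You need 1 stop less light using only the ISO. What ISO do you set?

ISO 50

ISO: 100 → 50 — 1 stop dropped (darker).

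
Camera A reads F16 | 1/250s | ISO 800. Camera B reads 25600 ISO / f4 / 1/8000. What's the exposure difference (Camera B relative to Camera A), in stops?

Aperture: f/16 → f/11 → f/8 → f/5.6 → f/4 — 4 stops larger aperture (brighter).
Shutter speed: 1/250 → 1/500 → 1/1000 → 1/2000 → 1/4000 → 1/8000 — 5 stops faster (darker).
ISO: 800 → 1600 → 3200 → 6400 → 12800 → 25600 — 5 stops higher (brighter).
Net: +4 −5 +5 = +4 stops.

4 stops brighter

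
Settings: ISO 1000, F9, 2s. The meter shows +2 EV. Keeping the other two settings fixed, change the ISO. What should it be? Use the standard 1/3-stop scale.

Overexposed by 2 stops → need 2 stops darker.
ISO: 1000 → 800 → 640 → 500 → 400 → 320 → 250.

ISO 250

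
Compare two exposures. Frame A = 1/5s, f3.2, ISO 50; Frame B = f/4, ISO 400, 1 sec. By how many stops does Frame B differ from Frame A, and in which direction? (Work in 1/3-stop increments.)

Aperture: f/3.2 → f/3.5 → f/4 — 2/3 stop narrower (darker).
Shutter speed: 1/5 → 1/4 → 0.3 → 0.4 → 0.5 → 0.6 → 0.8 → 1 — 2 1/3 stops slower (brighter).
ISO: 50 → 64 → 80 → 100 → 125 → 160 → 200 → 250 → 320 → 400 — 3 stops raised (brighter).
Net: −2/3 +2 1/3 +3 = +4 2/3 stops.

4 2/3 stops brighter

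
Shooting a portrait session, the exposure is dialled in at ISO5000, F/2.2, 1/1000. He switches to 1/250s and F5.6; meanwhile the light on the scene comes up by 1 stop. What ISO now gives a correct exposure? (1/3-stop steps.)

ISO 4000

Scene light: 1 stop brighter.
Shutter speed: 1/1000 → 1/800 → 1/640 → 1/500 → 1/400 → 1/320 → 1/250 — 2 stops longer (brighter).
Aperture: f/2.2 → f/2.5 → f/2.8 → f/3.2 → f/3.5 → f/4 → f/4.5 → f/5 → f/5.6 — 2 2/3 stops smaller aperture (darker).
Net so far: 1/3 stop brighter. ISO: 5000 → 4000.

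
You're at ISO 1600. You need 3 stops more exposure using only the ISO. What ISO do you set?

ISO 12800

ISO: 1600 → 3200 → 6400 → 12800 — 3 stops higher (brighter).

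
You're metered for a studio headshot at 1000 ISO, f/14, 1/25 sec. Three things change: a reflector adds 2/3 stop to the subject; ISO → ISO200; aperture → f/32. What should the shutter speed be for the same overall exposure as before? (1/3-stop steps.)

Scene light: 2/3 stop brighter.
ISO: 1000 → 800 → 640 → 500 → 400 → 320 → 250 → 200 — 2 1/3 stops dropped (darker).
Aperture: f/14 → f/16 → f/18 → f/20 → f/22 → f/25 → f/29 → f/32 — 2 1/3 stops smaller aperture (darker).
Net so far: 4 stops darker. Shutter speed: 1/25 → 1/20 → 1/15 → 1/13 → 1/10 → 1/8 → 1/6 → 1/5 → 1/4 → 0.3 → 0.4 → 0.5 → 0.6.

0.6 s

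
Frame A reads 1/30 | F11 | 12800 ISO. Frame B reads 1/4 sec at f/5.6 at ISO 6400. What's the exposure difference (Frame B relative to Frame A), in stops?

Aperture: f/11 → f/8 → f/5.6 — 2 stops opened up (brighter).
Shutter speed: 1/30 → 1/15 → 1/8 → 1/4 — 3 stops longer (brighter).
ISO: 12800 → 6400 — 1 stop lower (darker).
Net: +2 +3 −1 = +4 stops.

4 stops brighter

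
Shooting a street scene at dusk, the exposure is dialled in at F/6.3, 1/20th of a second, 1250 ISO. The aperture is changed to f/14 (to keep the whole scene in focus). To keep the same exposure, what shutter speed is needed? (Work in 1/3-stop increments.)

1/4s

Aperture: f/6.3 → f/7.1 → f/8 → f/9 → f/10 → f/11 → f/13 → f/14 — 2 1/3 stops smaller aperture (darker).
Need 2 1/3 stops brighter from the shutter speed: 1/20 → 1/15 → 1/13 → 1/10 → 1/8 → 1/6 → 1/5 → 1/4.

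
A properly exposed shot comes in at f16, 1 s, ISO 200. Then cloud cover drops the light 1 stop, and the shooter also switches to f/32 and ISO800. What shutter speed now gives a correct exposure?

2 s

Scene light: 1 stop darker.
Aperture: f/16 → f/22 → f/32 — 2 stops stopped down (darker).
ISO: 200 → 400 → 800 — 2 stops raised (brighter).
Net so far: 1 stop darker. Shutter speed: 1 → 2.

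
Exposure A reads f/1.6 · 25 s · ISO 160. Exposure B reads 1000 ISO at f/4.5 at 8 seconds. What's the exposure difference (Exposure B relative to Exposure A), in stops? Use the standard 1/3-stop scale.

Aperture: f/1.6 → f/1.8 → f/2 → f/2.2 → f/2.5 → f/2.8 → f/3.2 → f/3.5 → f/4 → f/4.5 — 3 stops stopped down (darker).
Shutter speed: 25 → 20 → 15 → 13 → 10 → 8 — 1 2/3 stops shorter (darker).
ISO: 160 → 200 → 250 → 320 → 400 → 500 → 640 → 800 → 1000 — 2 2/3 stops raised (brighter).
Net: −3 −1 2/3 +2 2/3 = −2 stops.

2 stops darker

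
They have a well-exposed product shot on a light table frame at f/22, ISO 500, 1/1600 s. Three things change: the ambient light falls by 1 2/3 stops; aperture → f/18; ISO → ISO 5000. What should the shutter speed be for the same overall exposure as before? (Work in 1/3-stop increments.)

Scene light: 1 2/3 stops darker.
Aperture: f/22 → f/20 → f/18 — 2/3 stop opened up (brighter).
ISO: 500 → 640 → 800 → 1000 → 1250 → 1600 → 2000 → 2500 → 3200 → 4000 → 5000 — 3 1/3 stops raised (brighter).
Net so far: 2 1/3 stops brighter. Shutter speed: 1/1600 → 1/2000 → 1/2500 → 1/3200 → 1/4000 → 1/5000 → 1/6400 → 1/8000.

1/8000s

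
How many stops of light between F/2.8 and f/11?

4 stops

f/2.8 → f/4 → f/5.6 → f/8 → f/11 — count the steps: 4 stops.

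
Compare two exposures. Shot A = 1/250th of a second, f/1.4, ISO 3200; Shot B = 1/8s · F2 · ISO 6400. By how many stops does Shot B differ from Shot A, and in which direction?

5 stops brighter

Aperture: f/1.4 → f/2 — 1 stop stopped down (darker).
Shutter speed: 1/250 → 1/125 → 1/60 → 1/30 → 1/15 → 1/8 — 5 stops longer (brighter).
ISO: 3200 → 6400 — 1 stop higher (brighter).
Net: −1 +5 +1 = +5 stops.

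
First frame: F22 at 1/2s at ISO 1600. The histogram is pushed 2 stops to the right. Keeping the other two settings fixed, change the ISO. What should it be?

Overexposed by 2 stops → need 2 stops darker.
ISO: 1600 → 800 → 400.

ISO 400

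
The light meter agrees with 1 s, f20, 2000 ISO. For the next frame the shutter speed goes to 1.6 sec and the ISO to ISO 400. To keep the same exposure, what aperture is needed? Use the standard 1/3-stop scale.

Shutter speed: 1 → 1.3 → 1.6 — 2/3 stop slower (brighter).
ISO: 2000 → 1600 → 1250 → 1000 → 800 → 640 → 500 → 400 — 2 1/3 stops dropped (darker).
Net change so far: 1 2/3 stops darker. Offset with the aperture: f/20 → f/18 → f/16 → f/14 → f/13 → f/11.

f/11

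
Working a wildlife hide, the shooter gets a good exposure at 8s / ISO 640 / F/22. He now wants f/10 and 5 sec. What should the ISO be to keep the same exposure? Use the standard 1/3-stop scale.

Aperture: f/22 → f/20 → f/18 → f/16 → f/14 → f/13 → f/11 → f/10 — 2 1/3 stops opened up (brighter).
Shutter speed: 8 → 6 → 5 — 2/3 stop faster (darker).
Net change so far: 1 2/3 stops brighter. Offset with the ISO: 640 → 500 → 400 → 320 → 250 → 200.

ISO 200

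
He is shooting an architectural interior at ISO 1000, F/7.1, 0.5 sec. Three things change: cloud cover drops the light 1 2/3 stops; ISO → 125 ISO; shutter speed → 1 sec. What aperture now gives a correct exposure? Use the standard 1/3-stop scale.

Scene light: 1 2/3 stops darker.
ISO: 1000 → 800 → 640 → 500 → 400 → 320 → 250 → 200 → 160 → 125 — 3 stops dropped (darker).
Shutter speed: 0.5 → 0.6 → 0.8 → 1 — 1 stop longer (brighter).
Net so far: 3 2/3 stops darker. Aperture: f/7.1 → f/6.3 → f/5.6 → f/5 → f/4.5 → f/4 → f/3.5 → f/3.2 → f/2.8 → f/2.5 → f/2.2 → f/2.

f/2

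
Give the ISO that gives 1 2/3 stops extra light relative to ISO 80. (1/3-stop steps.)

ISO: 80 → 100 → 125 → 160 → 200 → 250 — 1 2/3 stops higher (brighter).

ISO 250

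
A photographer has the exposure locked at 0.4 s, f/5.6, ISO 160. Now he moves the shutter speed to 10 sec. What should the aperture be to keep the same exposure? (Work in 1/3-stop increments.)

Shutter speed: 0.4 → 0.5 → 0.6 → 0.8 → 1 → 1.3 → 1.6 → 2 → 2.5 → 3.2 → 4 → 5 → 6 → 8 → 10 — 4 2/3 stops longer (brighter).
Need 4 2/3 stops darker from the aperture: f/5.6 → f/6.3 → f/7.1 → f/8 → f/9 → f/10 → f/11 → f/13 → f/14 → f/16 → f/18 → f/20 → f/22 → f/25 → f/29.

f/29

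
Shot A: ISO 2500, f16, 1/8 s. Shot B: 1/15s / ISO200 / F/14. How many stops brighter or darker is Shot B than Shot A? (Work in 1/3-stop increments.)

4 1/3 stops darker

Aperture: f/16 → f/14 — 1/3 stop wider (brighter).
Shutter speed: 1/8 → 1/10 → 1/13 → 1/15 — 1 stop faster (darker).
ISO: 2500 → 2000 → 1600 → 1250 → 1000 → 800 → 640 → 500 → 400 → 320 → 250 → 200 — 3 2/3 stops dropped (darker).
Net: +1/3 −1 −3 2/3 = −4 1/3 stops.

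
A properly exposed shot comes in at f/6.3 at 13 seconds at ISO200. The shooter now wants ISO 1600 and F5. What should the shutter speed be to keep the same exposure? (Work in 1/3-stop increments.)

1 s

ISO: 200 → 250 → 320 → 400 → 500 → 640 → 800 → 1000 → 1250 → 1600 — 3 stops higher (brighter).
Aperture: f/6.3 → f/5.6 → f/5 — 2/3 stop opened up (brighter).
Net change so far: 3 2/3 stops brighter. Offset with the shutter speed: 13 → 10 → 8 → 6 → 5 → 4 → 3.2 → 2.5 → 2 → 1.6 → 1.3 → 1.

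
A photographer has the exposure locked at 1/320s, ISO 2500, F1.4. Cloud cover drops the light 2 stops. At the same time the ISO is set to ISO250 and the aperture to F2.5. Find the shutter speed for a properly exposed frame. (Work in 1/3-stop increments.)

Scene light: 2 stops darker.
ISO: 2500 → 2000 → 1600 → 1250 → 1000 → 800 → 640 → 500 → 400 → 320 → 250 — 3 1/3 stops lower (darker).
Aperture: f/1.4 → f/1.6 → f/1.8 → f/2 → f/2.2 → f/2.5 — 1 2/3 stops smaller aperture (darker).
Net so far: 7 stops darker. Shutter speed: 1/320 → 1/250 → 1/200 → 1/160 → 1/125 → 1/100 → 1/80 → 1/60 → 1/50 → 1/40 → 1/30 → 1/25 → 1/20 → 1/15 → 1/13 → 1/10 → 1/8 → 1/6 → 1/5 → 1/4 → 0.3 → 0.4.

0.4 s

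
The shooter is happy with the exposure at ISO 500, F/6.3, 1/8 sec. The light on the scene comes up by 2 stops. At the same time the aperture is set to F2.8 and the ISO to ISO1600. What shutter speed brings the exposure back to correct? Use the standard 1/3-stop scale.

1/500s

Scene light: 2 stops brighter.
Aperture: f/6.3 → f/5.6 → f/5 → f/4.5 → f/4 → f/3.5 → f/3.2 → f/2.8 — 2 1/3 stops opened up (brighter).
ISO: 500 → 640 → 800 → 1000 → 1250 → 1600 — 1 2/3 stops higher (brighter).
Net so far: 6 stops brighter. Shutter speed: 1/8 → 1/10 → 1/13 → 1/15 → 1/20 → 1/25 → 1/30 → 1/40 → 1/50 → 1/60 → 1/80 → 1/100 → 1/125 → 1/160 → 1/200 → 1/250 → 1/320 → 1/400 → 1/500.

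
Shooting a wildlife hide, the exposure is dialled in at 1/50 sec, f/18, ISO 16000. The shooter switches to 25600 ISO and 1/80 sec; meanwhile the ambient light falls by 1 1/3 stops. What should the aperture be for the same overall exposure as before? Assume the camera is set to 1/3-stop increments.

f/11

Scene light: 1 1/3 stops darker.
ISO: 16000 → 20000 → 25600 — 2/3 stop raised (brighter).
Shutter speed: 1/50 → 1/60 → 1/80 — 2/3 stop faster (darker).
Net so far: 1 1/3 stops darker. Aperture: f/18 → f/16 → f/14 → f/13 → f/11.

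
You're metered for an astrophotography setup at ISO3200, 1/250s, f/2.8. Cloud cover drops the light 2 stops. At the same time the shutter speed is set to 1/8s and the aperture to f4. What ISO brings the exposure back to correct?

ISO 800

Scene light: 2 stops darker.
Shutter speed: 1/250 → 1/125 → 1/60 → 1/30 → 1/15 → 1/8 — 5 stops slower (brighter).
Aperture: f/2.8 → f/4 — 1 stop narrower (darker).
Net so far: 2 stops brighter. ISO: 3200 → 1600 → 800.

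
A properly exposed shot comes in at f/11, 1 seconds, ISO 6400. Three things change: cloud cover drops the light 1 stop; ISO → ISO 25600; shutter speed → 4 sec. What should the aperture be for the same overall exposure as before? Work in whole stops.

Scene light: 1 stop darker.
ISO: 6400 → 12800 → 25600 — 2 stops raised (brighter).
Shutter speed: 1 → 2 → 4 — 2 stops longer (brighter).
Net so far: 3 stops brighter. Aperture: f/11 → f/16 → f/22 → f/32.

f/32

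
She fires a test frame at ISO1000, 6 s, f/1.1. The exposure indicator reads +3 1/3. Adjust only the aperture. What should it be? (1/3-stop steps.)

f/3.5

Overexposed by 3 1/3 stops → need 3 1/3 stops darker.
Aperture: f/1.1 → f/1.2 → f/1.4 → f/1.6 → f/1.8 → f/2 → f/2.2 → f/2.5 → f/2.8 → f/3.2 → f/3.5.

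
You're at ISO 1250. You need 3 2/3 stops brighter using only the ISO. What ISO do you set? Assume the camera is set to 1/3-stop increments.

ISO: 1250 → 1600 → 2000 → 2500 → 3200 → 4000 → 5000 → 6400 → 8000 → 10000 → 12800 → 16000 — 3 2/3 stops higher (brighter).

ISO 16000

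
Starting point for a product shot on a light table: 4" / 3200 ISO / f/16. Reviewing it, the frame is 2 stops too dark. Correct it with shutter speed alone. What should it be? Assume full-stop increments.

15 s

Underexposed by 2 stops → need 2 stops brighter.
Shutter speed: 4 → 8 → 15.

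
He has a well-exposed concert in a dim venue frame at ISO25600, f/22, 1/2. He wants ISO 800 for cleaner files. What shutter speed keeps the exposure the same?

15 s

ISO: 25600 → 12800 → 6400 → 3200 → 1600 → 800 — 5 stops lower (darker).
Need 5 stops brighter from the shutter speed: 1/2 → 1 → 2 → 4 → 8 → 15.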